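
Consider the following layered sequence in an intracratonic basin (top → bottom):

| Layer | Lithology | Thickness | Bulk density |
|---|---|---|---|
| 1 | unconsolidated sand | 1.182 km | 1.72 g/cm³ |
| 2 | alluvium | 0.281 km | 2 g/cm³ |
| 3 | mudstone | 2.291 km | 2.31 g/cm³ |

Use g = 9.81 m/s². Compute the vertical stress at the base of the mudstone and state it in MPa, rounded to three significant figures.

77.4 MPa

unconsolidated sand: 1720 kg/m³ × 9.81 m/s² × 1182 m = 1.994×10^7 Pa = 19.94 MPa
alluvium: 2000 kg/m³ × 9.81 m/s² × 281 m = 5.513×10^6 Pa = 5.513 MPa
mudstone: 2310 kg/m³ × 9.81 m/s² × 2291 m = 5.192×10^7 Pa = 51.92 MPa
Total = 19.94 + 5.513 + 51.92 = 77.374 MPa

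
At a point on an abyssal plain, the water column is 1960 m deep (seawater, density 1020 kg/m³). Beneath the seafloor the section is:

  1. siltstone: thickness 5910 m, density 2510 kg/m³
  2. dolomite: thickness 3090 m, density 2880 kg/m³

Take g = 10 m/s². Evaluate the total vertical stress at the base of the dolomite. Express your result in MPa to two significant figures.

seawater: 1020 kg/m³ × 10 m/s² × 1960 m = 1.999×10^7 Pa = 19.99 MPa
siltstone: 2510 kg/m³ × 10 m/s² × 5910 m = 1.483×10^8 Pa = 148.3 MPa
dolomite: 2880 kg/m³ × 10 m/s² × 3090 m = 8.899×10^7 Pa = 88.99 MPa
Total = 19.99 + 148.3 + 88.99 = 257.32 MPa

260 MPa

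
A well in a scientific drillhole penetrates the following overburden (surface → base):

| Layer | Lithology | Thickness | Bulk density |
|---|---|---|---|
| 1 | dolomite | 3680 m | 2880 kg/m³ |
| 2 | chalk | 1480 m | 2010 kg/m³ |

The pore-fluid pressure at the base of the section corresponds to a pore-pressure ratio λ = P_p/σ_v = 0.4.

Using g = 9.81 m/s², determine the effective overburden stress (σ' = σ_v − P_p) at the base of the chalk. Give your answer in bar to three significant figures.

799 bar

Overburden (lithostatic) stress σ_v:
dolomite: 2880 kg/m³ × 9.81 m/s² × 3680 m = 1.040×10^8 Pa = 104.0 MPa
chalk: 2010 kg/m³ × 9.81 m/s² × 1480 m = 2.918×10^7 Pa = 29.18 MPa
Total = 104.0 + 29.18 = 133.15 MPa
Pore pressure P_p = λ·σ_v = 0.4 × 133.2 MPa = 53.26 MPa
Effective stress σ' = σ_v − P_p = 133.2 − 53.26 = 79.892 MPa = 798.92 bar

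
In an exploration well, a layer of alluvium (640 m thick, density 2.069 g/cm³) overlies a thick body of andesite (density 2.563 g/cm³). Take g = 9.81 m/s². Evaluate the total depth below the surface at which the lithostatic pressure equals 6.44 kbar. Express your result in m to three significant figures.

25700 m

Pressure at base of upper layers: 2069×9.81×640 = 1.299×10^7 Pa = 0.1299 kbar
Remaining pressure to be supplied by andesite: 6.440×10^8 − 1.299×10^7 = 6.310×10^8 Pa
Additional depth in andesite = 6.310×10^8 Pa / (2563 kg/m³ × 9.81 m/s²) = 25097 m
Total depth = 640 m + 25097 m = 25737 m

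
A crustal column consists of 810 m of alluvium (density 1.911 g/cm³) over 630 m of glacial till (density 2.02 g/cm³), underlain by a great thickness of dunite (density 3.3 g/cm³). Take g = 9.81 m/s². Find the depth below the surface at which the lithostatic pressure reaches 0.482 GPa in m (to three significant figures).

Pressure at base of upper layers: 1911×9.81×810 + 2020×9.81×630 = 2.767×10^7 Pa = 0.02767 GPa
Remaining pressure to be supplied by dunite: 4.820×10^8 − 2.767×10^7 = 4.543×10^8 Pa
Additional depth in dunite = 4.543×10^8 Pa / (3300 kg/m³ × 9.81 m/s²) = 14034 m
Total depth = 1440 m + 14034 m = 15474 m

15500 m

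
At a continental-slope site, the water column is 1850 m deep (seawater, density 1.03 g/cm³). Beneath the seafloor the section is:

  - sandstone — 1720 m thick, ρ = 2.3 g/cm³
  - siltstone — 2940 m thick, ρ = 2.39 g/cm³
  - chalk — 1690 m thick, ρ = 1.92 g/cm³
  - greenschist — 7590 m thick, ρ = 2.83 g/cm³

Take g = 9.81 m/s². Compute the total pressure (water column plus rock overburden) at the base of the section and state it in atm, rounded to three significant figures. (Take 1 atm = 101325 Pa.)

seawater: 1030 kg/m³ × 9.81 m/s² × 1850 m = 1.869×10^7 Pa = 184.5 atm
sandstone: 2300 kg/m³ × 9.81 m/s² × 1720 m = 3.881×10^7 Pa = 383.0 atm
siltstone: 2390 kg/m³ × 9.81 m/s² × 2940 m = 6.893×10^7 Pa = 680.3 atm
chalk: 1920 kg/m³ × 9.81 m/s² × 1690 m = 3.183×10^7 Pa = 314.2 atm
greenschist: 2830 kg/m³ × 9.81 m/s² × 7590 m = 2.107×10^8 Pa = 2080 atm
Total = 184.5 + 383.0 + 680.3 + 314.2 + 2080 = 3641.5 atm

3640 atm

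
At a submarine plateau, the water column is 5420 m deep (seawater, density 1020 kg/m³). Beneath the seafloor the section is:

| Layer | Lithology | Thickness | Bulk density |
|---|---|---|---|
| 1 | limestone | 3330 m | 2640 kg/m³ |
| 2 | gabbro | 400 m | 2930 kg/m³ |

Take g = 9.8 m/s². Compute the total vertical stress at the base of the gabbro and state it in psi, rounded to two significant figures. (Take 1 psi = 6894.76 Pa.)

seawater: 1020 kg/m³ × 9.8 m/s² × 5420 m = 5.418×10^7 Pa = 7858 psi
limestone: 2640 kg/m³ × 9.8 m/s² × 3330 m = 8.615×10^7 Pa = 12496 psi
gabbro: 2930 kg/m³ × 9.8 m/s² × 400 m = 1.149×10^7 Pa = 1666 psi
Total = 7858 + 12496 + 1666 = 22019 psi

22000 psi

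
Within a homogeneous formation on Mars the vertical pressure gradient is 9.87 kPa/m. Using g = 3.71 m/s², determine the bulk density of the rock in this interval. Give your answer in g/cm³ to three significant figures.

ρ = (dP/dz)/g = 9.87 kPa/m / 3.71 m/s² = 9870.0 Pa/m / 3.71 m/s² = 2660.4 kg/m³
= 2.660 g/cm³

2.66 g/cm³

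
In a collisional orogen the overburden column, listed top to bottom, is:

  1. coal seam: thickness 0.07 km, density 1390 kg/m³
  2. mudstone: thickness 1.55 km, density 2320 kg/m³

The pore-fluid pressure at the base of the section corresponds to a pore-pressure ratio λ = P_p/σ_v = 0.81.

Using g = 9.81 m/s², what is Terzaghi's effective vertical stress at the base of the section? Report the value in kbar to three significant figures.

0.0688 kbar

Overburden (lithostatic) stress σ_v:
coal seam: 1390 kg/m³ × 9.81 m/s² × 70 m = 9.545×10^5 Pa = 0.9545 MPa
mudstone: 2320 kg/m³ × 9.81 m/s² × 1550 m = 3.528×10^7 Pa = 35.28 MPa
Total = 0.9545 + 35.28 = 36.231 MPa
Pore pressure P_p = λ·σ_v = 0.81 × 36.23 MPa = 29.35 MPa
Effective stress σ' = σ_v − P_p = 36.23 − 29.35 = 6.8839 MPa = 0.068839 kbar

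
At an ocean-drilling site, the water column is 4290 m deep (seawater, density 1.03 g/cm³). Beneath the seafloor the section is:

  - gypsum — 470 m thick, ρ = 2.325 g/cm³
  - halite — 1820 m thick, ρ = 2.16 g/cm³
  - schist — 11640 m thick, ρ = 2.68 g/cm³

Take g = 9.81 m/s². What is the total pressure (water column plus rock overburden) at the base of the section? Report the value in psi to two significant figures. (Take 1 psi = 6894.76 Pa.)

seawater: 1030 kg/m³ × 9.81 m/s² × 4290 m = 4.335×10^7 Pa = 6287 psi
gypsum: 2325 kg/m³ × 9.81 m/s² × 470 m = 1.072×10^7 Pa = 1555 psi
halite: 2160 kg/m³ × 9.81 m/s² × 1820 m = 3.857×10^7 Pa = 5593 psi
schist: 2680 kg/m³ × 9.81 m/s² × 11640 m = 3.060×10^8 Pa = 44385 psi
Total = 6287 + 1555 + 5593 + 44385 = 57820 psi

58000 psi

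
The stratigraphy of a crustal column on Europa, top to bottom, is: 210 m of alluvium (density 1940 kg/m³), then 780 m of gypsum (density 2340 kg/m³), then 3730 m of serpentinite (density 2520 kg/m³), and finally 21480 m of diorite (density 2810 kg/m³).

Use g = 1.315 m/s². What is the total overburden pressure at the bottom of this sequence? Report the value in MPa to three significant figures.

alluvium: 1940 kg/m³ × 1.315 m/s² × 210 m = 5.357×10^5 Pa = 0.5357 MPa
gypsum: 2340 kg/m³ × 1.315 m/s² × 780 m = 2.400×10^6 Pa = 2.400 MPa
serpentinite: 2520 kg/m³ × 1.315 m/s² × 3730 m = 1.236×10^7 Pa = 12.36 MPa
diorite: 2810 kg/m³ × 1.315 m/s² × 21480 m = 7.937×10^7 Pa = 79.37 MPa
Total = 0.5357 + 2.400 + 12.36 + 79.37 = 94.668 MPa

94.7 MPa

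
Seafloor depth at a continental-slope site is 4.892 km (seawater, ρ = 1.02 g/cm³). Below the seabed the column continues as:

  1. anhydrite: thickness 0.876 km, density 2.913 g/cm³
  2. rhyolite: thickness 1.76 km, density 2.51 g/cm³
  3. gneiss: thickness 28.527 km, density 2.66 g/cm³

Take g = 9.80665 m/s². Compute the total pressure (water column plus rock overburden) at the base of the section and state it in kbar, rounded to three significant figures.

seawater: 1020 kg/m³ × 9.80665 m/s² × 4892 m = 4.893×10^7 Pa = 0.4893 kbar
anhydrite: 2913 kg/m³ × 9.80665 m/s² × 876 m = 2.502×10^7 Pa = 0.2502 kbar
rhyolite: 2510 kg/m³ × 9.80665 m/s² × 1760 m = 4.332×10^7 Pa = 0.4332 kbar
gneiss: 2660 kg/m³ × 9.80665 m/s² × 28527 m = 7.441×10^8 Pa = 7.441 kbar
Total = 0.4893 + 0.2502 + 0.4332 + 7.441 = 8.6143 kbar

8.61 kbar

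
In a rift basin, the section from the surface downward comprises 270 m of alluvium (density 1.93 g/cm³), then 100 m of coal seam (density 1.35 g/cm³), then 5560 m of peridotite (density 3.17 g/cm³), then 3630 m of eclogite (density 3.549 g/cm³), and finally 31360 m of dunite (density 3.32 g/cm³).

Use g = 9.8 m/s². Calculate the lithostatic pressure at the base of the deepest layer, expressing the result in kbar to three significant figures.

alluvium: 1930 kg/m³ × 9.8 m/s² × 270 m = 5.107×10^6 Pa = 0.05107 kbar
coal seam: 1350 kg/m³ × 9.8 m/s² × 100 m = 1.323×10^6 Pa = 0.01323 kbar
peridotite: 3170 kg/m³ × 9.8 m/s² × 5560 m = 1.727×10^8 Pa = 1.727 kbar
eclogite: 3549 kg/m³ × 9.8 m/s² × 3630 m = 1.263×10^8 Pa = 1.263 kbar
dunite: 3320 kg/m³ × 9.8 m/s² × 31360 m = 1.020×10^9 Pa = 10.20 kbar
Total = 0.05107 + 0.01323 + 1.727 + 1.263 + 10.20 = 13.257 kbar

13.3 kbar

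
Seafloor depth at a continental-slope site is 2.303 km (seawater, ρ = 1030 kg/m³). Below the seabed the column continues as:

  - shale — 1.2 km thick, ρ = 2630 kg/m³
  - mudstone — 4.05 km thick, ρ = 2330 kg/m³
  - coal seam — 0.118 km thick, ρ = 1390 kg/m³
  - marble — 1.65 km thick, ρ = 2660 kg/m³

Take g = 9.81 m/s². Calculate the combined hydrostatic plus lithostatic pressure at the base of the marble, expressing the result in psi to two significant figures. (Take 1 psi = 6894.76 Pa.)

28000 psi

seawater: 1030 kg/m³ × 9.81 m/s² × 2303 m = 2.327×10^7 Pa = 3375 psi
shale: 2630 kg/m³ × 9.81 m/s² × 1200 m = 3.096×10^7 Pa = 4490 psi
mudstone: 2330 kg/m³ × 9.81 m/s² × 4050 m = 9.257×10^7 Pa = 13426 psi
coal seam: 1390 kg/m³ × 9.81 m/s² × 118 m = 1.609×10^6 Pa = 233.4 psi
marble: 2660 kg/m³ × 9.81 m/s² × 1650 m = 4.306×10^7 Pa = 6245 psi
Total = 3375 + 4490 + 13426 + 233.4 + 6245 = 27770 psi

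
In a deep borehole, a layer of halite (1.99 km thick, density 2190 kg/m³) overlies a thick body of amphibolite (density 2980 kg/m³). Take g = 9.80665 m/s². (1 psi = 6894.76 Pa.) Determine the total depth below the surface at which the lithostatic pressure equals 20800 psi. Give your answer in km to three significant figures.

Pressure at base of upper layers: 2190×9.80665×1990 = 4.274×10^7 Pa = 6199 psi
Remaining pressure to be supplied by amphibolite: 1.434×10^8 − 4.274×10^7 = 1.007×10^8 Pa
Additional depth in amphibolite = 1.007×10^8 Pa / (2980 kg/m³ × 9.80665 m/s²) = 3444.9 m
Total depth = 1990 m + 3444.9 m = 5434.9 m
= 5.4349 km

5.43 km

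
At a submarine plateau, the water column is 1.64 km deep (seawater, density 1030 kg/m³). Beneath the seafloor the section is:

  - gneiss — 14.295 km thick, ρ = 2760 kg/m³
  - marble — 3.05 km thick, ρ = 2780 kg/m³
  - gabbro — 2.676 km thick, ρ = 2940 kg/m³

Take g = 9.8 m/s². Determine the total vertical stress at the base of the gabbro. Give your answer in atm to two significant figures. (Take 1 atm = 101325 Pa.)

seawater: 1030 kg/m³ × 9.8 m/s² × 1640 m = 1.655×10^7 Pa = 163.4 atm
gneiss: 2760 kg/m³ × 9.8 m/s² × 14295 m = 3.867×10^8 Pa = 3816 atm
marble: 2780 kg/m³ × 9.8 m/s² × 3050 m = 8.309×10^7 Pa = 820.1 atm
gabbro: 2940 kg/m³ × 9.8 m/s² × 2676 m = 7.710×10^7 Pa = 760.9 atm
Total = 163.4 + 3816 + 820.1 + 760.9 = 5560.3 atm

5600 atm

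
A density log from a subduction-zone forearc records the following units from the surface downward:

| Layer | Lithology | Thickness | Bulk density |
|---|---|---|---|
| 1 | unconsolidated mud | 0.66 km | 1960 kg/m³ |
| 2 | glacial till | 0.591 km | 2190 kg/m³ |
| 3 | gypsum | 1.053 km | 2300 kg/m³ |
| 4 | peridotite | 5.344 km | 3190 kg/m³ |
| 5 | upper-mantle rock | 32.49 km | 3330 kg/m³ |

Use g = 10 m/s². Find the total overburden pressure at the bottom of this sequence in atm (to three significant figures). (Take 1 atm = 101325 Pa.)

unconsolidated mud: 1960 kg/m³ × 10 m/s² × 660 m = 1.294×10^7 Pa = 127.7 atm
glacial till: 2190 kg/m³ × 10 m/s² × 591 m = 1.294×10^7 Pa = 127.7 atm
gypsum: 2300 kg/m³ × 10 m/s² × 1053 m = 2.422×10^7 Pa = 239.0 atm
peridotite: 3190 kg/m³ × 10 m/s² × 5344 m = 1.705×10^8 Pa = 1682 atm
upper-mantle rock: 3330 kg/m³ × 10 m/s² × 32490 m = 1.082×10^9 Pa = 10678 atm
Total = 127.7 + 127.7 + 239.0 + 1682 + 10678 = 12855 atm

12900 atm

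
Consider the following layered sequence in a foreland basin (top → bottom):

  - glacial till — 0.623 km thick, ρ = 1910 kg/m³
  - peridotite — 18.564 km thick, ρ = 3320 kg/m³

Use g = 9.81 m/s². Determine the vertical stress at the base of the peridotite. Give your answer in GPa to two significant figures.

0.62 GPa

glacial till: 1910 kg/m³ × 9.81 m/s² × 623 m = 1.167×10^7 Pa = 0.01167 GPa
peridotite: 3320 kg/m³ × 9.81 m/s² × 18564 m = 6.046×10^8 Pa = 0.6046 GPa
Total = 0.01167 + 0.6046 = 0.61629 GPa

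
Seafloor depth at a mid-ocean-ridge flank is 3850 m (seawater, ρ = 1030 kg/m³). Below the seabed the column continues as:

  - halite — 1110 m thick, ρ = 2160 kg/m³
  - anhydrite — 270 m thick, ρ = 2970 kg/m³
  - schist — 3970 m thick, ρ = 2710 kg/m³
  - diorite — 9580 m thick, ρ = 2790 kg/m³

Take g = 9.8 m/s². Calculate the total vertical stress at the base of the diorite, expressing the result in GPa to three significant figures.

0.438 GPa

seawater: 1030 kg/m³ × 9.8 m/s² × 3850 m = 3.886×10^7 Pa = 0.03886 GPa
halite: 2160 kg/m³ × 9.8 m/s² × 1110 m = 2.350×10^7 Pa = 0.02350 GPa
anhydrite: 2970 kg/m³ × 9.8 m/s² × 270 m = 7.859×10^6 Pa = 7.859×10^-3 GPa
schist: 2710 kg/m³ × 9.8 m/s² × 3970 m = 1.054×10^8 Pa = 0.1054 GPa
diorite: 2790 kg/m³ × 9.8 m/s² × 9580 m = 2.619×10^8 Pa = 0.2619 GPa
Total = 0.03886 + 0.02350 + 7.859×10^-3 + 0.1054 + 0.2619 = 0.43759 GPa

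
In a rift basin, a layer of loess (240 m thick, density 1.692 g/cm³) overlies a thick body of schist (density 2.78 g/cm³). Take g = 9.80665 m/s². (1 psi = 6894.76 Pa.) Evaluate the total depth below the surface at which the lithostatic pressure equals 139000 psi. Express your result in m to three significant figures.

35200 m

Pressure at base of upper layers: 1692×9.80665×240 = 3.982×10^6 Pa = 577.6 psi
Remaining pressure to be supplied by schist: 9.584×10^8 − 3.982×10^6 = 9.544×10^8 Pa
Additional depth in schist = 9.544×10^8 Pa / (2780 kg/m³ × 9.80665 m/s²) = 35007 m
Total depth = 240 m + 35007 m = 35247 m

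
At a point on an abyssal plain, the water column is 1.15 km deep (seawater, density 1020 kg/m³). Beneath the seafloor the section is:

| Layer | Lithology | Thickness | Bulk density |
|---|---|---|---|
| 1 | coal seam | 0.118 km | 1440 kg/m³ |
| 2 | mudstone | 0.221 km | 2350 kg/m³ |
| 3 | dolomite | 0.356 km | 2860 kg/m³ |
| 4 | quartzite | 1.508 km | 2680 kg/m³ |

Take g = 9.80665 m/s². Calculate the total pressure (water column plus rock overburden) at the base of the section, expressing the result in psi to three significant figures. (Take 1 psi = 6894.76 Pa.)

9850 psi

seawater: 1020 kg/m³ × 9.80665 m/s² × 1150 m = 1.150×10^7 Pa = 1668 psi
coal seam: 1440 kg/m³ × 9.80665 m/s² × 118 m = 1.666×10^6 Pa = 241.7 psi
mudstone: 2350 kg/m³ × 9.80665 m/s² × 221 m = 5.093×10^6 Pa = 738.7 psi
dolomite: 2860 kg/m³ × 9.80665 m/s² × 356 m = 9.985×10^6 Pa = 1448 psi
quartzite: 2680 kg/m³ × 9.80665 m/s² × 1508 m = 3.963×10^7 Pa = 5748 psi
Total = 1668 + 241.7 + 738.7 + 1448 + 5748 = 9845.2 psi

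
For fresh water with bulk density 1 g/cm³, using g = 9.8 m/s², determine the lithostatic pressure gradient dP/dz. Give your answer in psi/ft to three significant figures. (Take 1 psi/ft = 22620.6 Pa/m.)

dP/dz = ρg = 1000 kg/m³ × 9.8 m/s² = 9800.0 Pa/m
= 9800.0 Pa/m × (1 psi/ft / 22621 Pa/m) = 0.43323 psi/ft

0.433 psi/ft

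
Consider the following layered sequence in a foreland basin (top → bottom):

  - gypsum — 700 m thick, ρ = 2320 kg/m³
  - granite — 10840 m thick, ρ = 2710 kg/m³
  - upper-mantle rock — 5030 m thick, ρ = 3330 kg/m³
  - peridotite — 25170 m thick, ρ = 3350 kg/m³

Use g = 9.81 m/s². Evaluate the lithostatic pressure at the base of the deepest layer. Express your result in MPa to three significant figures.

1300 MPa

gypsum: 2320 kg/m³ × 9.81 m/s² × 700 m = 1.593×10^7 Pa = 15.93 MPa
granite: 2710 kg/m³ × 9.81 m/s² × 10840 m = 2.882×10^8 Pa = 288.2 MPa
upper-mantle rock: 3330 kg/m³ × 9.81 m/s² × 5030 m = 1.643×10^8 Pa = 164.3 MPa
peridotite: 3350 kg/m³ × 9.81 m/s² × 25170 m = 8.272×10^8 Pa = 827.2 MPa
Total = 15.93 + 288.2 + 164.3 + 827.2 = 1295.6 MPa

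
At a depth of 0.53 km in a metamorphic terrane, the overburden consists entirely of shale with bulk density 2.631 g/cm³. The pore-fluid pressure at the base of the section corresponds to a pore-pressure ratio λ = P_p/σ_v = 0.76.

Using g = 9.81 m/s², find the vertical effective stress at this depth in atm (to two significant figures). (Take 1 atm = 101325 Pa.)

Overburden (lithostatic) stress σ_v:
shale: 2631 kg/m³ × 9.81 m/s² × 530 m = 1.368×10^7 Pa = 13.68 MPa
Pore pressure P_p = λ·σ_v = 0.76 × 13.68 MPa = 10.40 MPa
Effective stress σ' = σ_v − P_p = 13.68 − 10.40 = 3.2830 MPa = 32.401 atm

32 atm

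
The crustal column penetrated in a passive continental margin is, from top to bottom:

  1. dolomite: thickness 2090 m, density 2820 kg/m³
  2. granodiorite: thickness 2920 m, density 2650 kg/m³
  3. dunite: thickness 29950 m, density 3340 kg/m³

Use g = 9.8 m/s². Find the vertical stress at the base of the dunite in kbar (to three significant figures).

dolomite: 2820 kg/m³ × 9.8 m/s² × 2090 m = 5.776×10^7 Pa = 0.5776 kbar
granodiorite: 2650 kg/m³ × 9.8 m/s² × 2920 m = 7.583×10^7 Pa = 0.7583 kbar
dunite: 3340 kg/m³ × 9.8 m/s² × 29950 m = 9.803×10^8 Pa = 9.803 kbar
Total = 0.5776 + 0.7583 + 9.803 = 11.139 kbar

11.1 kbar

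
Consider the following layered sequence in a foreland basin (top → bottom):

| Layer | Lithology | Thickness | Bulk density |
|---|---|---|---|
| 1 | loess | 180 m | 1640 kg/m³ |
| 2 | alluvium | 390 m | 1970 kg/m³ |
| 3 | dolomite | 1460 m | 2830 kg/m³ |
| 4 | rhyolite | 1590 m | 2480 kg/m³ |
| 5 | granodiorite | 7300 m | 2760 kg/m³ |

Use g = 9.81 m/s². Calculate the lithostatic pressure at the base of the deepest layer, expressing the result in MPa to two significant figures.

loess: 1640 kg/m³ × 9.81 m/s² × 180 m = 2.896×10^6 Pa = 2.896 MPa
alluvium: 1970 kg/m³ × 9.81 m/s² × 390 m = 7.537×10^6 Pa = 7.537 MPa
dolomite: 2830 kg/m³ × 9.81 m/s² × 1460 m = 4.053×10^7 Pa = 40.53 MPa
rhyolite: 2480 kg/m³ × 9.81 m/s² × 1590 m = 3.868×10^7 Pa = 38.68 MPa
granodiorite: 2760 kg/m³ × 9.81 m/s² × 7300 m = 1.977×10^8 Pa = 197.7 MPa
Total = 2.896 + 7.537 + 40.53 + 38.68 + 197.7 = 287.30 MPa

290 MPa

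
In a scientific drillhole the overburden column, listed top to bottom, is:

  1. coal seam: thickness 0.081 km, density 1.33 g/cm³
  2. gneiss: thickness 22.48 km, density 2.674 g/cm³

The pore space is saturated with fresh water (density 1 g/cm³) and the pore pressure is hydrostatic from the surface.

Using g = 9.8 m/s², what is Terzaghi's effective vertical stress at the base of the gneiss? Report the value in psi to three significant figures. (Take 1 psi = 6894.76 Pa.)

53500 psi

Overburden (lithostatic) stress σ_v:
coal seam: 1330 kg/m³ × 9.8 m/s² × 81 m = 1.056×10^6 Pa = 1.056 MPa
gneiss: 2674 kg/m³ × 9.8 m/s² × 22480 m = 5.891×10^8 Pa = 589.1 MPa
Total = 1.056 + 589.1 = 590.15 MPa
Pore pressure P_p = 1000 kg/m³ × 9.8 m/s² × 22561 m = 2.211×10^8 Pa = 221.1 MPa
Effective stress σ' = σ_v − P_p = 590.1 − 221.1 = 369.05 MPa = 53526 psi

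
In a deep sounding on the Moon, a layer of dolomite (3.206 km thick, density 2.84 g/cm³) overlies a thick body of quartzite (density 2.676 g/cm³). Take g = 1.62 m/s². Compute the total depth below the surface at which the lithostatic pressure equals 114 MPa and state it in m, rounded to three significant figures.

Pressure at base of upper layers: 2840×1.62×3206 = 1.475×10^7 Pa = 14.75 MPa
Remaining pressure to be supplied by quartzite: 1.140×10^8 − 1.475×10^7 = 9.925×10^7 Pa
Additional depth in quartzite = 9.925×10^7 Pa / (2676 kg/m³ × 1.62 m/s²) = 22894 m
Total depth = 3206 m + 22894 m = 26100 m

26100 m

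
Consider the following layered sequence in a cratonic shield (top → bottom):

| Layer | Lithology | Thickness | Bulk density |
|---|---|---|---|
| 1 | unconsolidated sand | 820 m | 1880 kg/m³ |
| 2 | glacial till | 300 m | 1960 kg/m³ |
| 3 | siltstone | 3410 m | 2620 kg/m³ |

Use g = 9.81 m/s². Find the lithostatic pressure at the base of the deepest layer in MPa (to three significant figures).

109 MPa

unconsolidated sand: 1880 kg/m³ × 9.81 m/s² × 820 m = 1.512×10^7 Pa = 15.12 MPa
glacial till: 1960 kg/m³ × 9.81 m/s² × 300 m = 5.768×10^6 Pa = 5.768 MPa
siltstone: 2620 kg/m³ × 9.81 m/s² × 3410 m = 8.764×10^7 Pa = 87.64 MPa
Total = 15.12 + 5.768 + 87.64 = 108.54 MPa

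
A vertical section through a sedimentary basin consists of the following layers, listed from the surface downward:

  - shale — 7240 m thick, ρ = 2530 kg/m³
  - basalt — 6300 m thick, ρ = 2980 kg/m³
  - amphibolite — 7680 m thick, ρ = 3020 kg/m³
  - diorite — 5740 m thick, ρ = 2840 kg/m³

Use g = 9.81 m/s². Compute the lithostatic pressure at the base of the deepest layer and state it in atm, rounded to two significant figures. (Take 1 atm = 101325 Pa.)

shale: 2530 kg/m³ × 9.81 m/s² × 7240 m = 1.797×10^8 Pa = 1773 atm
basalt: 2980 kg/m³ × 9.81 m/s² × 6300 m = 1.842×10^8 Pa = 1818 atm
amphibolite: 3020 kg/m³ × 9.81 m/s² × 7680 m = 2.275×10^8 Pa = 2246 atm
diorite: 2840 kg/m³ × 9.81 m/s² × 5740 m = 1.599×10^8 Pa = 1578 atm
Total = 1773 + 1818 + 2246 + 1578 = 7414.9 atm

7400 atm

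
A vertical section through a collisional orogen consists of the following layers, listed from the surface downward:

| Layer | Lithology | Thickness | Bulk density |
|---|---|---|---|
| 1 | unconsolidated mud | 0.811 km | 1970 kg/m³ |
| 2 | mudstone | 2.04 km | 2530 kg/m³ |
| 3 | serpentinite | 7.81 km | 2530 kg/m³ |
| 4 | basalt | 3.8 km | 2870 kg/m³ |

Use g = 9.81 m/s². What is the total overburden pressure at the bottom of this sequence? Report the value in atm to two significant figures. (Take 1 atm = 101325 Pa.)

unconsolidated mud: 1970 kg/m³ × 9.81 m/s² × 811 m = 1.567×10^7 Pa = 154.7 atm
mudstone: 2530 kg/m³ × 9.81 m/s² × 2040 m = 5.063×10^7 Pa = 499.7 atm
serpentinite: 2530 kg/m³ × 9.81 m/s² × 7810 m = 1.938×10^8 Pa = 1913 atm
basalt: 2870 kg/m³ × 9.81 m/s² × 3800 m = 1.070×10^8 Pa = 1056 atm
Total = 154.7 + 499.7 + 1913 + 1056 = 3623.3 atm

3600 atm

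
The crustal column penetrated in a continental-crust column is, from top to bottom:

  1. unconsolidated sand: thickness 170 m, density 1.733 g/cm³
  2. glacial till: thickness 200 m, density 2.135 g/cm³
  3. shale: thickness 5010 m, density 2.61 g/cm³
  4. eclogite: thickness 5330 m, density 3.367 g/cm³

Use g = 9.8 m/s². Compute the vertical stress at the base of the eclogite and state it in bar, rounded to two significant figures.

3100 bar

unconsolidated sand: 1733 kg/m³ × 9.8 m/s² × 170 m = 2.887×10^6 Pa = 28.87 bar
glacial till: 2135 kg/m³ × 9.8 m/s² × 200 m = 4.185×10^6 Pa = 41.85 bar
shale: 2610 kg/m³ × 9.8 m/s² × 5010 m = 1.281×10^8 Pa = 1281 bar
eclogite: 3367 kg/m³ × 9.8 m/s² × 5330 m = 1.759×10^8 Pa = 1759 bar
Total = 28.87 + 41.85 + 1281 + 1759 = 3110.9 bar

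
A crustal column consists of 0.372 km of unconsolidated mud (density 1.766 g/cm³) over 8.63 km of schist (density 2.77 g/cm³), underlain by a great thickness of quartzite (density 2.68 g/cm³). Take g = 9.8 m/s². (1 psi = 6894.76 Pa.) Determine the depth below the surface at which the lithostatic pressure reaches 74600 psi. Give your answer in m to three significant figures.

Pressure at base of upper layers: 1766×9.8×372 + 2770×9.8×8630 = 2.407×10^8 Pa = 34912 psi
Remaining pressure to be supplied by quartzite: 5.143×10^8 − 2.407×10^8 = 2.736×10^8 Pa
Additional depth in quartzite = 2.736×10^8 Pa / (2680 kg/m³ × 9.8 m/s²) = 10419 m
Total depth = 9002 m + 10419 m = 19421 m

19400 m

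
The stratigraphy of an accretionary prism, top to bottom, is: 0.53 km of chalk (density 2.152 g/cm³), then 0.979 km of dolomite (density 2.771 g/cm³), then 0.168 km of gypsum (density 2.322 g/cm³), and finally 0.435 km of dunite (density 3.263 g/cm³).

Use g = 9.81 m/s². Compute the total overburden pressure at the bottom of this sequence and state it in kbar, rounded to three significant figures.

chalk: 2152 kg/m³ × 9.81 m/s² × 530 m = 1.119×10^7 Pa = 0.1119 kbar
dolomite: 2771 kg/m³ × 9.81 m/s² × 979 m = 2.661×10^7 Pa = 0.2661 kbar
gypsum: 2322 kg/m³ × 9.81 m/s² × 168 m = 3.827×10^6 Pa = 0.03827 kbar
dunite: 3263 kg/m³ × 9.81 m/s² × 435 m = 1.392×10^7 Pa = 0.1392 kbar
Total = 0.1119 + 0.2661 + 0.03827 + 0.1392 = 0.55553 kbar

0.556 kbar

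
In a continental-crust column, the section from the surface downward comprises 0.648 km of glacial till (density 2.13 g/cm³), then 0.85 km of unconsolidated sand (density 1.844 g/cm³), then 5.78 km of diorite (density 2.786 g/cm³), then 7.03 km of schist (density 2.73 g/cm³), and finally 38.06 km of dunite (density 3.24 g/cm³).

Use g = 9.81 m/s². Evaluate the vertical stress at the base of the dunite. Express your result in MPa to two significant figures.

glacial till: 2130 kg/m³ × 9.81 m/s² × 648 m = 1.354×10^7 Pa = 13.54 MPa
unconsolidated sand: 1844 kg/m³ × 9.81 m/s² × 850 m = 1.538×10^7 Pa = 15.38 MPa
diorite: 2786 kg/m³ × 9.81 m/s² × 5780 m = 1.580×10^8 Pa = 158.0 MPa
schist: 2730 kg/m³ × 9.81 m/s² × 7030 m = 1.883×10^8 Pa = 188.3 MPa
dunite: 3240 kg/m³ × 9.81 m/s² × 38060 m = 1.210×10^9 Pa = 1210 MPa
Total = 13.54 + 15.38 + 158.0 + 188.3 + 1210 = 1584.9 MPa

1600 MPa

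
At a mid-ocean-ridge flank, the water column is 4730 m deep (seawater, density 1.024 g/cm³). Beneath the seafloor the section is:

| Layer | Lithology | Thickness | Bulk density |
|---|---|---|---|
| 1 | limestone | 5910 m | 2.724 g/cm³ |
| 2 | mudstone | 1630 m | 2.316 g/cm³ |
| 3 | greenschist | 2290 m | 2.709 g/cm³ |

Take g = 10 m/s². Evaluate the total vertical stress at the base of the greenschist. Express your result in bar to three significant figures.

seawater: 1024 kg/m³ × 10 m/s² × 4730 m = 4.844×10^7 Pa = 484.4 bar
limestone: 2724 kg/m³ × 10 m/s² × 5910 m = 1.610×10^8 Pa = 1610 bar
mudstone: 2316 kg/m³ × 10 m/s² × 1630 m = 3.775×10^7 Pa = 377.5 bar
greenschist: 2709 kg/m³ × 10 m/s² × 2290 m = 6.204×10^7 Pa = 620.4 bar
Total = 484.4 + 1610 + 377.5 + 620.4 = 3092.1 bar

3090 bar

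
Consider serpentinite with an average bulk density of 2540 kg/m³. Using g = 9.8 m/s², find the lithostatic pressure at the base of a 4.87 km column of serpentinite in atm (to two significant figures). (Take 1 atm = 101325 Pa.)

1200 atm

serpentinite: 2540 kg/m³ × 9.8 m/s² × 4870 m = 1.212×10^8 Pa = 1196 atm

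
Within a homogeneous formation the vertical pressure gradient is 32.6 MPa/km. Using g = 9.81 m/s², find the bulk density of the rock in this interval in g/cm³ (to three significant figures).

ρ = (dP/dz)/g = 32.6 MPa/km / 9.81 m/s² = 32600 Pa/m / 9.81 m/s² = 3323.1 kg/m³
= 3.323 g/cm³

3.32 g/cm³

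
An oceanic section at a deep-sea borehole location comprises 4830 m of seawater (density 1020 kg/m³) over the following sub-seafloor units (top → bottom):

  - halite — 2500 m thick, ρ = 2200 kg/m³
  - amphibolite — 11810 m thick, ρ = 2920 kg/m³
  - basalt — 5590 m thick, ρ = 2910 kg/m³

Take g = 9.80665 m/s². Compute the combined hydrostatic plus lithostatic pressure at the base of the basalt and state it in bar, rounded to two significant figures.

6000 bar

seawater: 1020 kg/m³ × 9.80665 m/s² × 4830 m = 4.831×10^7 Pa = 483.1 bar
halite: 2200 kg/m³ × 9.80665 m/s² × 2500 m = 5.394×10^7 Pa = 539.4 bar
amphibolite: 2920 kg/m³ × 9.80665 m/s² × 11810 m = 3.382×10^8 Pa = 3382 bar
basalt: 2910 kg/m³ × 9.80665 m/s² × 5590 m = 1.595×10^8 Pa = 1595 bar
Total = 483.1 + 539.4 + 3382 + 1595 = 5999.6 bar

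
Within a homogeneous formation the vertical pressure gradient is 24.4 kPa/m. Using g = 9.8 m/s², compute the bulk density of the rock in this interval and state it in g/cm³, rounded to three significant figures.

ρ = (dP/dz)/g = 24.4 kPa/m / 9.8 m/s² = 24400 Pa/m / 9.8 m/s² = 2489.8 kg/m³
= 2.490 g/cm³

2.49 g/cm³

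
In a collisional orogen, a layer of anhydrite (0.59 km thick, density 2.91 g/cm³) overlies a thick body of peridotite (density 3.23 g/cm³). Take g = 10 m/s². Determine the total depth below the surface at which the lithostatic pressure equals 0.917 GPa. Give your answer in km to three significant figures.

28.4 km

Pressure at base of upper layers: 2910×10×590 = 1.717×10^7 Pa = 0.01717 GPa
Remaining pressure to be supplied by peridotite: 9.170×10^8 − 1.717×10^7 = 8.998×10^8 Pa
Additional depth in peridotite = 8.998×10^8 Pa / (3230 kg/m³ × 10 m/s²) = 27859 m
Total depth = 590 m + 27859 m = 28449 m
= 28.449 km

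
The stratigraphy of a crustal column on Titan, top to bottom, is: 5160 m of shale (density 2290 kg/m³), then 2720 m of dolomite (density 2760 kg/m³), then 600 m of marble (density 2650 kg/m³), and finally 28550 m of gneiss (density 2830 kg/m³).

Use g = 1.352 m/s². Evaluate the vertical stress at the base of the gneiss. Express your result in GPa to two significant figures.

0.14 GPa

shale: 2290 kg/m³ × 1.352 m/s² × 5160 m = 1.598×10^7 Pa = 0.01598 GPa
dolomite: 2760 kg/m³ × 1.352 m/s² × 2720 m = 1.015×10^7 Pa = 0.01015 GPa
marble: 2650 kg/m³ × 1.352 m/s² × 600 m = 2.150×10^6 Pa = 2.150×10^-3 GPa
gneiss: 2830 kg/m³ × 1.352 m/s² × 28550 m = 1.092×10^8 Pa = 0.1092 GPa
Total = 0.01598 + 0.01015 + 2.150×10^-3 + 0.1092 = 0.13751 GPa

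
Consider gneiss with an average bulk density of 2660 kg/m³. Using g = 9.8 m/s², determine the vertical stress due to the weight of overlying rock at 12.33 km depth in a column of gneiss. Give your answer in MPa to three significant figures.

321 MPa

gneiss: 2660 kg/m³ × 9.8 m/s² × 12330 m = 3.214×10^8 Pa = 321.4 MPa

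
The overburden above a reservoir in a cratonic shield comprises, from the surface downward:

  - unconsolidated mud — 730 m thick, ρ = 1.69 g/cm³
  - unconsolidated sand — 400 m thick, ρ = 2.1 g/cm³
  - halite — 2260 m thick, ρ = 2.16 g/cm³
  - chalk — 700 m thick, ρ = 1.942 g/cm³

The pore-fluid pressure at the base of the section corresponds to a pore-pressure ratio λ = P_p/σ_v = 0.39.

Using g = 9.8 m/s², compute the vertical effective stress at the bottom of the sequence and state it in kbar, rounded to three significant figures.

0.497 kbar

Overburden (lithostatic) stress σ_v:
unconsolidated mud: 1690 kg/m³ × 9.8 m/s² × 730 m = 1.209×10^7 Pa = 12.09 MPa
unconsolidated sand: 2100 kg/m³ × 9.8 m/s² × 400 m = 8.232×10^6 Pa = 8.232 MPa
halite: 2160 kg/m³ × 9.8 m/s² × 2260 m = 4.784×10^7 Pa = 47.84 MPa
chalk: 1942 kg/m³ × 9.8 m/s² × 700 m = 1.332×10^7 Pa = 13.32 MPa
Total = 12.09 + 8.232 + 47.84 + 13.32 = 81.484 MPa
Pore pressure P_p = λ·σ_v = 0.39 × 81.48 MPa = 31.78 MPa
Effective stress σ' = σ_v − P_p = 81.48 − 31.78 = 49.705 MPa = 0.49705 kbar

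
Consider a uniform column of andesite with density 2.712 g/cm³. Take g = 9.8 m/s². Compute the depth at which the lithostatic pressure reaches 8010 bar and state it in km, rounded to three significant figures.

30.1 km

h = P/(ρg) = 8010 bar / (2712 kg/m³ × 9.8 m/s²) = 8.010×10^8 Pa / 26578 Pa/m = 30138 m
= 30.138 km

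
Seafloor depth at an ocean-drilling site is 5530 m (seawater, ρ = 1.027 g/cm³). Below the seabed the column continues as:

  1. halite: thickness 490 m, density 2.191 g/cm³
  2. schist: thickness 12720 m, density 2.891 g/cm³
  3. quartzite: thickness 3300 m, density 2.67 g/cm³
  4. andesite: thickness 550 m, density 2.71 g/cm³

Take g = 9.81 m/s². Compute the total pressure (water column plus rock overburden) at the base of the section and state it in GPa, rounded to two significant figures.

seawater: 1027 kg/m³ × 9.81 m/s² × 5530 m = 5.571×10^7 Pa = 0.05571 GPa
halite: 2191 kg/m³ × 9.81 m/s² × 490 m = 1.053×10^7 Pa = 0.01053 GPa
schist: 2891 kg/m³ × 9.81 m/s² × 12720 m = 3.607×10^8 Pa = 0.3607 GPa
quartzite: 2670 kg/m³ × 9.81 m/s² × 3300 m = 8.644×10^7 Pa = 0.08644 GPa
andesite: 2710 kg/m³ × 9.81 m/s² × 550 m = 1.462×10^7 Pa = 0.01462 GPa
Total = 0.05571 + 0.01053 + 0.3607 + 0.08644 + 0.01462 = 0.52805 GPa

0.53 GPa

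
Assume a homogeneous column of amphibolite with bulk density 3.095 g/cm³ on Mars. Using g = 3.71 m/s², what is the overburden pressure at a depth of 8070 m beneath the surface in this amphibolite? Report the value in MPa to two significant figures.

93 MPa

amphibolite: 3095 kg/m³ × 3.71 m/s² × 8070 m = 9.266×10^7 Pa = 92.66 MPa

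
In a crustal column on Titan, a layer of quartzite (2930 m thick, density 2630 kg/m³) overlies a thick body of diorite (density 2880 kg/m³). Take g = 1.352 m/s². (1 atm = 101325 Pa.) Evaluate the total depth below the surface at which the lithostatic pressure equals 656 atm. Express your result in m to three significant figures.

Pressure at base of upper layers: 2630×1.352×2930 = 1.042×10^7 Pa = 102.8 atm
Remaining pressure to be supplied by diorite: 6.647×10^7 − 1.042×10^7 = 5.605×10^7 Pa
Additional depth in diorite = 5.605×10^7 Pa / (2880 kg/m³ × 1.352 m/s²) = 14395 m
Total depth = 2930 m + 14395 m = 17325 m

17300 m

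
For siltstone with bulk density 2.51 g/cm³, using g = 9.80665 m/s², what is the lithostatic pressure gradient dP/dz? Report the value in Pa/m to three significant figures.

dP/dz = ρg = 2510 kg/m³ × 9.80665 m/s² = 24615 Pa/m

24600 Pa/m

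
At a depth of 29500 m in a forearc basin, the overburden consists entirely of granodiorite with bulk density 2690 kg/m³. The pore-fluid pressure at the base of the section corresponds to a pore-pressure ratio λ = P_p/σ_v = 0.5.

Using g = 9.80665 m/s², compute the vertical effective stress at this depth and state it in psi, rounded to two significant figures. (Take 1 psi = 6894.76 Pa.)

Overburden (lithostatic) stress σ_v:
granodiorite: 2690 kg/m³ × 9.80665 m/s² × 29500 m = 7.782×10^8 Pa = 778.2 MPa
Pore pressure P_p = λ·σ_v = 0.5 × 778.2 MPa = 389.1 MPa
Effective stress σ' = σ_v − P_p = 778.2 − 389.1 = 389.10 MPa = 56435 psi

56000 psi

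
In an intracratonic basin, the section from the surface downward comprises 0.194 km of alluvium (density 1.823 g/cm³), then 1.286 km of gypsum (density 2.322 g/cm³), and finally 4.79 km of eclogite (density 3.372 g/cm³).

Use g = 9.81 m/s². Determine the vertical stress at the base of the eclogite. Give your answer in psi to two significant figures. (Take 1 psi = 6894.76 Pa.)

28000 psi

alluvium: 1823 kg/m³ × 9.81 m/s² × 194 m = 3.469×10^6 Pa = 503.2 psi
gypsum: 2322 kg/m³ × 9.81 m/s² × 1286 m = 2.929×10^7 Pa = 4249 psi
eclogite: 3372 kg/m³ × 9.81 m/s² × 4790 m = 1.584×10^8 Pa = 22981 psi
Total = 503.2 + 4249 + 22981 = 27733 psi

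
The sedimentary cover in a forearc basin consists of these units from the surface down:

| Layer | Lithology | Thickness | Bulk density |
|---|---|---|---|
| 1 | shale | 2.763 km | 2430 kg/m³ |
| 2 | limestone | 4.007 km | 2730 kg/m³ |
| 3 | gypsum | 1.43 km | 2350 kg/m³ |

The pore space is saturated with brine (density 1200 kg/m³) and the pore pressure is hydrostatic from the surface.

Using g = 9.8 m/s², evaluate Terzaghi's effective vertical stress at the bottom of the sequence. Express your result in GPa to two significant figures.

0.11 GPa

Overburden (lithostatic) stress σ_v:
shale: 2430 kg/m³ × 9.8 m/s² × 2763 m = 6.580×10^7 Pa = 65.80 MPa
limestone: 2730 kg/m³ × 9.8 m/s² × 4007 m = 1.072×10^8 Pa = 107.2 MPa
gypsum: 2350 kg/m³ × 9.8 m/s² × 1430 m = 3.293×10^7 Pa = 32.93 MPa
Total = 65.80 + 107.2 + 32.93 = 205.93 MPa
Pore pressure P_p = 1200 kg/m³ × 9.8 m/s² × 8200 m = 9.643×10^7 Pa = 96.43 MPa
Effective stress σ' = σ_v − P_p = 205.9 − 96.43 = 109.50 MPa = 0.10950 GPa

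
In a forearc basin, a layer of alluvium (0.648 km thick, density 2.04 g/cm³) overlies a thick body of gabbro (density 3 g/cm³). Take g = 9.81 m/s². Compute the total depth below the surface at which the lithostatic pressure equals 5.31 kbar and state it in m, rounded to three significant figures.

18300 m

Pressure at base of upper layers: 2040×9.81×648 = 1.297×10^7 Pa = 0.1297 kbar
Remaining pressure to be supplied by gabbro: 5.310×10^8 − 1.297×10^7 = 5.180×10^8 Pa
Additional depth in gabbro = 5.180×10^8 Pa / (3000 kg/m³ × 9.81 m/s²) = 17602 m
Total depth = 648 m + 17602 m = 18250 m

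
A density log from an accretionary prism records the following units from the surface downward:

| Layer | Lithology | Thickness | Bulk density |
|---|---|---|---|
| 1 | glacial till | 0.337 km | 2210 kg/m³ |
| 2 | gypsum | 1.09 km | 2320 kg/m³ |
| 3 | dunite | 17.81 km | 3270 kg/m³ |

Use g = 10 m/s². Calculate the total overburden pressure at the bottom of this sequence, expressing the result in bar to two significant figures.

glacial till: 2210 kg/m³ × 10 m/s² × 337 m = 7.448×10^6 Pa = 74.48 bar
gypsum: 2320 kg/m³ × 10 m/s² × 1090 m = 2.529×10^7 Pa = 252.9 bar
dunite: 3270 kg/m³ × 10 m/s² × 17810 m = 5.824×10^8 Pa = 5824 bar
Total = 74.48 + 252.9 + 5824 = 6151.2 bar

6200 bar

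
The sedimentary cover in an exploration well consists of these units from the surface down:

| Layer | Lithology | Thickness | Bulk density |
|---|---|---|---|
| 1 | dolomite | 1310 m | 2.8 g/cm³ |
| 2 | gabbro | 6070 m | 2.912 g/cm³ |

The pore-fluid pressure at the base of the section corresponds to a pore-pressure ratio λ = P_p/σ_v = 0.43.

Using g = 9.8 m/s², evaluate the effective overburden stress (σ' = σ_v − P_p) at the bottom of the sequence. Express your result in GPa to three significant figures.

0.119 GPa

Overburden (lithostatic) stress σ_v:
dolomite: 2800 kg/m³ × 9.8 m/s² × 1310 m = 3.595×10^7 Pa = 35.95 MPa
gabbro: 2912 kg/m³ × 9.8 m/s² × 6070 m = 1.732×10^8 Pa = 173.2 MPa
Total = 35.95 + 173.2 = 209.17 MPa
Pore pressure P_p = λ·σ_v = 0.43 × 209.2 MPa = 89.94 MPa
Effective stress σ' = σ_v − P_p = 209.2 − 89.94 = 119.23 MPa = 0.11923 GPa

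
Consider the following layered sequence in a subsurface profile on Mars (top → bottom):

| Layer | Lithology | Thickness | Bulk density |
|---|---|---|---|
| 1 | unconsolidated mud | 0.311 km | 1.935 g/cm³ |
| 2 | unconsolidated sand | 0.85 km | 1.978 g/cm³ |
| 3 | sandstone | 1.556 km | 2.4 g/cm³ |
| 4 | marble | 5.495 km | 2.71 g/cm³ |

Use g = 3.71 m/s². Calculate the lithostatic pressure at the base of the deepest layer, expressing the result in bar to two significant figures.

780 bar

unconsolidated mud: 1935 kg/m³ × 3.71 m/s² × 311 m = 2.233×10^6 Pa = 22.33 bar
unconsolidated sand: 1978 kg/m³ × 3.71 m/s² × 850 m = 6.238×10^6 Pa = 62.38 bar
sandstone: 2400 kg/m³ × 3.71 m/s² × 1556 m = 1.385×10^7 Pa = 138.5 bar
marble: 2710 kg/m³ × 3.71 m/s² × 5495 m = 5.525×10^7 Pa = 552.5 bar
Total = 22.33 + 62.38 + 138.5 + 552.5 = 775.72 bar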